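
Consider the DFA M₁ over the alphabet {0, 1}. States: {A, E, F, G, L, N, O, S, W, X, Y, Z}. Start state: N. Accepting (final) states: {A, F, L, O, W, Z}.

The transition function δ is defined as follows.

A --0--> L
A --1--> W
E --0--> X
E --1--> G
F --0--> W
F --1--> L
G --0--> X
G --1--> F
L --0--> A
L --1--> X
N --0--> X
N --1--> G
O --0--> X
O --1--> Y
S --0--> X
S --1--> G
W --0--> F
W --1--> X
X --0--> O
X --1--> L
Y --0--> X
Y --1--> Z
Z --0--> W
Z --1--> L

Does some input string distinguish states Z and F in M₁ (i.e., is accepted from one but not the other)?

No

First remove the unreachable states {E,S}; 10 states remain.
Initial partition by acceptance: {A,F,L,O,W,Z} | {G,N,X,Y}.
Refine {A,F,L,O,W,Z} on symbol 0: members go to different blocks, giving {A,F,L,W,Z} and {O}.
Refine {A,F,L,W,Z} on symbol 1: members go to different blocks, giving {A,F,Z} and {L,W}.
Split {G,N,X,Y} by δ(·,0) → {G,N,Y} and {X}.
Split {G,N,Y} by δ(·,1) → {G,Y} and {N}.
The partition is now stable with 6 blocks: {A,F,Z} | {G,Y} | {O} | {L,W} | {X} | {N}.
Z and F lie in the same block of the stable partition, so they are equivalent — no string distinguishes them.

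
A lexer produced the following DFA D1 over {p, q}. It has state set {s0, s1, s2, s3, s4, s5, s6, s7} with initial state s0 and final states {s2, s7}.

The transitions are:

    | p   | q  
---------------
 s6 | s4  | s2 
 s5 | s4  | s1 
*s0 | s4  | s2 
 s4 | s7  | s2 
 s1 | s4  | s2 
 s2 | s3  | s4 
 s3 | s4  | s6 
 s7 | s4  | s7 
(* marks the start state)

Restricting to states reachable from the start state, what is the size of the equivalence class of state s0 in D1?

Reachable states from the start: {s0,s2,s3,s4,s6,s7}. Unreachable: {s1,s5} — drop them.
Initial partition by acceptance: {s2,s7} | {s0,s3,s4,s6}.
Split {s2,s7} by δ(·,q) → {s2} and {s7}.
On input p, block {s0,s3,s4,s6} splits into {s0,s3,s6} and {s4}.
Split {s0,s3,s6} by δ(·,q) → {s0,s6} and {s3}.
Stable partition: {s2} | {s0,s6} | {s7} | {s4} | {s3} — 5 equivalence classes.
State s0 belongs to the block {s0,s6}, which has 2 states.

2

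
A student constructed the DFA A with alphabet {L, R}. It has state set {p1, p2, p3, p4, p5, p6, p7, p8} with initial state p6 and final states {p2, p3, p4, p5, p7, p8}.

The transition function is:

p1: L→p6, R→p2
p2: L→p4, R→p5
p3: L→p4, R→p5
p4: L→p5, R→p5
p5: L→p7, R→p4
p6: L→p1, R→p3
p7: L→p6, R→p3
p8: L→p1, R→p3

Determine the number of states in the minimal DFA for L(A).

Reachable states from the start: {p1,p2,p3,p4,p5,p6,p7}. Unreachable: {p8} — drop them.
Start with accepting vs non-accepting: {p2,p3,p4,p5,p7} | {p1,p6}.
Refine {p2,p3,p4,p5,p7} on symbol L: members go to different blocks, giving {p2,p3,p4,p5} and {p7}.
On input L, block {p2,p3,p4,p5} splits into {p2,p3,p4} and {p5}.
On input L, block {p2,p3,p4} splits into {p2,p3} and {p4}.
The partition is now stable with 5 blocks: {p2,p3} | {p1,p6} | {p7} | {p5} | {p4}.

5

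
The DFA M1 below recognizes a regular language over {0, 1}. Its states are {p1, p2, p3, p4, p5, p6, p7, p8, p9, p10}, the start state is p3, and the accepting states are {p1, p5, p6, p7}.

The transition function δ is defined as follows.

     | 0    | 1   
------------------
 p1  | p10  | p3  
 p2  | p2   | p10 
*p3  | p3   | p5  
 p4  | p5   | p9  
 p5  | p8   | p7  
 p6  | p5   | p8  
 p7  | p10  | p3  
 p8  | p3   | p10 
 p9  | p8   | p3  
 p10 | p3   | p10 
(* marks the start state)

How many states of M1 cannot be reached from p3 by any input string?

5

No path from p3 leads to p1, p2, p4, p6, p9; the other 5 states are all reachable.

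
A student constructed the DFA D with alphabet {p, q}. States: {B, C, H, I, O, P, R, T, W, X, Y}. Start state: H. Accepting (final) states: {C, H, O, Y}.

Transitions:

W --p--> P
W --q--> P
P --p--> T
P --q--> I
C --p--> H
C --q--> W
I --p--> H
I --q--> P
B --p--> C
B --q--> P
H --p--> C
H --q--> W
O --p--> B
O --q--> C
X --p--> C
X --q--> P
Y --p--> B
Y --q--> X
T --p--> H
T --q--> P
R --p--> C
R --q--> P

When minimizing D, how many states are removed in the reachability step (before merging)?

5

No path from H leads to B, O, R, X, Y; the other 6 states are all reachable.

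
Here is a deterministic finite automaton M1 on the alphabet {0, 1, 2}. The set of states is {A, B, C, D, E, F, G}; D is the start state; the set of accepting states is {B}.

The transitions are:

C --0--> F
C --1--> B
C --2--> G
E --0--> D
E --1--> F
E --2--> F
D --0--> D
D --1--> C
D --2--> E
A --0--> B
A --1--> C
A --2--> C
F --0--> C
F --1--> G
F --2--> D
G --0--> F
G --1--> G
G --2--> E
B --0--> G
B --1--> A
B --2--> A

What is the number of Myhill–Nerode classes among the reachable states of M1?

7

Every state is reachable, so we keep all 7.
Initial partition by acceptance: {B} | {A,C,D,E,F,G}.
Refine {A,C,D,E,F,G} on symbol 0: members go to different blocks, giving {C,D,E,F,G} and {A}.
Split {C,D,E,F,G} by δ(·,1) → {D,E,F,G} and {C}.
Refine {D,E,F,G} on symbol 0: members go to different blocks, giving {D,E,G} and {F}.
Split {D,E,G} by δ(·,0) → {D,E} and {G}.
On input 1, block {D,E} splits into {D} and {E}.
Stable partition: {B} | {D} | {A} | {C} | {F} | {G} | {E} — 7 equivalence classes.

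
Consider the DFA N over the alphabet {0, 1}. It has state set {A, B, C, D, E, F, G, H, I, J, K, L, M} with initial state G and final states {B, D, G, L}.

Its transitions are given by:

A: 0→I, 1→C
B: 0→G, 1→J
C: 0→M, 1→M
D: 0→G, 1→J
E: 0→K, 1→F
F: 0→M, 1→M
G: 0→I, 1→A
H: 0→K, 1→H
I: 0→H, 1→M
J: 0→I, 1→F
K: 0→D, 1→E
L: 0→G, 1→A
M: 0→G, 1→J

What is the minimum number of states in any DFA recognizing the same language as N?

9

First remove the unreachable states {B,L}; 11 states remain.
Initial partition by acceptance: {D,G} | {A,C,E,F,H,I,J,K,M}.
Refine {D,G} on symbol 0: members go to different blocks, giving {D} and {G}.
On input 0, block {A,C,E,F,H,I,J,K,M} splits into {A,C,E,F,H,I,J} and {K} and {M}.
On input 0, block {A,C,E,F,H,I,J} splits into {A,I,J} and {C,F} and {E,H}.
On input 0, block {A,I,J} splits into {A,J} and {I}.
Split {E,H} by δ(·,1) → {E} and {H}.
Stable partition: {D} | {A,J} | {G} | {K} | {M} | {C,F} | {E} | {I} | {H} — 9 equivalence classes.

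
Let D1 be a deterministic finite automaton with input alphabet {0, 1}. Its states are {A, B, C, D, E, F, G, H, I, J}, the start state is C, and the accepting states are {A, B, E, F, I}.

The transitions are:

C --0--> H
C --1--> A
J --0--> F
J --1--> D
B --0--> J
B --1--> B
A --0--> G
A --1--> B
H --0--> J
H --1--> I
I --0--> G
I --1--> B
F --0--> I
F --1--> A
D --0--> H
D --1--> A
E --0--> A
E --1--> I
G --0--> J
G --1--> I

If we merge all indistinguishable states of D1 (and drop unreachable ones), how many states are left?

Reachable states from the start: {A,B,C,D,F,G,H,I,J}. Unreachable: {E} — drop them.
Initial partition by acceptance: {A,B,F,I} | {C,D,G,H,J}.
On input 0, block {A,B,F,I} splits into {A,B,I} and {F}.
Split {C,D,G,H,J} by δ(·,0) → {C,D,G,H} and {J}.
On input 0, block {A,B,I} splits into {A,I} and {B}.
Refine {C,D,G,H} on symbol 0: members go to different blocks, giving {C,D} and {G,H}.
The partition is now stable with 6 blocks: {A,I} | {C,D} | {F} | {J} | {B} | {G,H}.

6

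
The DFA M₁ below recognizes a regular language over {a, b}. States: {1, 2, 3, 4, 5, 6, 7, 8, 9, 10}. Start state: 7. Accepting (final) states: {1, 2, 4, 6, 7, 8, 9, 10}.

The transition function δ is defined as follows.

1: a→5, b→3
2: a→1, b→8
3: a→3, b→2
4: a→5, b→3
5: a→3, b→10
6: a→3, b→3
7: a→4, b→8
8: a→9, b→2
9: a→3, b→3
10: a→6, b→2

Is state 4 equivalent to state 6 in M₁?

Yes

P0 = {1,2,4,6,7,8,9,10} | {3,5}.
Refine {1,2,4,6,7,8,9,10} on symbol a: members go to different blocks, giving {1,4,6,9} and {2,7,8,10}.
Stable partition: {1,4,6,9} | {3,5} | {2,7,8,10} — 3 equivalence classes.
4 and 6 lie in the same block of the stable partition, so they are equivalent — no string distinguishes them.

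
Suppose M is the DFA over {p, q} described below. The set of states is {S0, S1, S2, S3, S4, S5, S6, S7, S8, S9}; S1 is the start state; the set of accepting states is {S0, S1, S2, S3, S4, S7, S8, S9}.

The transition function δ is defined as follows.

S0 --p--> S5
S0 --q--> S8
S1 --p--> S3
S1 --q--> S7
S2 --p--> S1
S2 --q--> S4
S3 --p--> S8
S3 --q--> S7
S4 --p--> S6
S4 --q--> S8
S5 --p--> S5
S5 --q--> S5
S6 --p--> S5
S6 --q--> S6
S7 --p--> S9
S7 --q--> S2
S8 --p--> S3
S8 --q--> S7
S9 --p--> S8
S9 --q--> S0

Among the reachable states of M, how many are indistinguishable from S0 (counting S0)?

All states are reachable from the start state.
P0 = {S0,S1,S2,S3,S4,S7,S8,S9} | {S5,S6}.
On input p, block {S0,S1,S2,S3,S4,S7,S8,S9} splits into {S1,S2,S3,S7,S8,S9} and {S0,S4}.
On input q, block {S1,S2,S3,S7,S8,S9} splits into {S1,S3,S7,S8} and {S2,S9}.
Refine {S1,S3,S7,S8} on symbol p: members go to different blocks, giving {S1,S3,S8} and {S7}.
Stable partition: {S1,S3,S8} | {S5,S6} | {S0,S4} | {S2,S9} | {S7} — 5 equivalence classes.
State S0 belongs to the block {S0,S4}, which has 2 states.

2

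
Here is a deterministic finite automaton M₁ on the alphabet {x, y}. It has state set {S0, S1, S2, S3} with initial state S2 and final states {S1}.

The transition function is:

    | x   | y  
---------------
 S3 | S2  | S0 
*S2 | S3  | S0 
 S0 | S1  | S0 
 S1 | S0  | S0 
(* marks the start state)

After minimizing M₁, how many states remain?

All states are reachable from the start state.
P0 = {S1} | {S0,S2,S3}.
Refine {S0,S2,S3} on symbol x: members go to different blocks, giving {S2,S3} and {S0}.
The partition is now stable with 3 blocks: {S1} | {S2,S3} | {S0}.

3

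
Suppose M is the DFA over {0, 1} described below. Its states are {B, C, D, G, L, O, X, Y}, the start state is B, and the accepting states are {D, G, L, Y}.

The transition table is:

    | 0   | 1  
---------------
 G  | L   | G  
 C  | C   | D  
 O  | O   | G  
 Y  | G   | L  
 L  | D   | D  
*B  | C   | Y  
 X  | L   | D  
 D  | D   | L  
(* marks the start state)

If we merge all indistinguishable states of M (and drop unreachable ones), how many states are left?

2

Reachable states from the start: {B,C,D,G,L,Y}. Unreachable: {O,X} — drop them.
Initial partition by acceptance: {D,G,L,Y} | {B,C}.
No further refinement is possible. Final partition (2 blocks): {D,G,L,Y} | {B,C}.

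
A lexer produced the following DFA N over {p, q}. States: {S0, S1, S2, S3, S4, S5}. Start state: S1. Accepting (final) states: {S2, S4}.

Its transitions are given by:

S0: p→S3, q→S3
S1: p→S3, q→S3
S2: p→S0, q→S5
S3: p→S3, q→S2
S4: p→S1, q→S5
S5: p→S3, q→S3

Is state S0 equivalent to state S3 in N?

No

Reachable states from the start: {S0,S1,S2,S3,S5}. Unreachable: {S4} — drop them.
Start with accepting vs non-accepting: {S2} | {S0,S1,S3,S5}.
On input q, block {S0,S1,S3,S5} splits into {S0,S1,S5} and {S3}.
No further refinement is possible. Final partition (3 blocks): {S2} | {S0,S1,S5} | {S3}.
S0 and S3 end up in different blocks, so they are distinguishable. For instance, the string 'q' is accepted from only S3.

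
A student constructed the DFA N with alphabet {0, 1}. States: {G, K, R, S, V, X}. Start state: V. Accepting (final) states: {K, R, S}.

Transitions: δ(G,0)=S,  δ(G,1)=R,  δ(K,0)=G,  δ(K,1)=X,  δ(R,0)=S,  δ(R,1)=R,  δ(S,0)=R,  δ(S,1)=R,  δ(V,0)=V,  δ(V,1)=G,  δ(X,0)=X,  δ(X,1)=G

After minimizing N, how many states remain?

3

Reachable states from the start: {G,R,S,V}. Unreachable: {K,X} — drop them.
Start with accepting vs non-accepting: {R,S} | {G,V}.
Refine {G,V} on symbol 0: members go to different blocks, giving {V} and {G}.
Stable partition: {R,S} | {V} | {G} — 3 equivalence classes.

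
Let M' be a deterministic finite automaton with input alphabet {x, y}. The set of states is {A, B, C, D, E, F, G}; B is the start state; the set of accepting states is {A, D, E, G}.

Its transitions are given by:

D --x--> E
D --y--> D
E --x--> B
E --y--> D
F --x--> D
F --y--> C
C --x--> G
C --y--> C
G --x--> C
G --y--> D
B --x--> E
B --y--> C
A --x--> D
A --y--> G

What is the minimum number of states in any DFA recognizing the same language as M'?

Reachable states from the start: {B,C,D,E,G}. Unreachable: {A,F} — drop them.
Initial partition by acceptance: {D,E,G} | {B,C}.
Split {D,E,G} by δ(·,x) → {E,G} and {D}.
The partition is now stable with 3 blocks: {E,G} | {B,C} | {D}.

3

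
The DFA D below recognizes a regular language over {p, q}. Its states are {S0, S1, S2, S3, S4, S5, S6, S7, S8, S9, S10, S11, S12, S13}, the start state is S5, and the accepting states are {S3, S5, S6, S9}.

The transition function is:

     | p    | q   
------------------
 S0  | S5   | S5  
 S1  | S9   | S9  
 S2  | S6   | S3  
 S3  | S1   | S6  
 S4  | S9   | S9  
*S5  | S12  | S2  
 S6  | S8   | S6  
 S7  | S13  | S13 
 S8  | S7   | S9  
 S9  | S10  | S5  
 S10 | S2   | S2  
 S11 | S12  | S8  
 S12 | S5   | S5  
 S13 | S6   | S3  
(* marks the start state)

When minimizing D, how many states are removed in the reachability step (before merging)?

No path from S5 leads to S0, S4, S11; the other 11 states are all reachable.

3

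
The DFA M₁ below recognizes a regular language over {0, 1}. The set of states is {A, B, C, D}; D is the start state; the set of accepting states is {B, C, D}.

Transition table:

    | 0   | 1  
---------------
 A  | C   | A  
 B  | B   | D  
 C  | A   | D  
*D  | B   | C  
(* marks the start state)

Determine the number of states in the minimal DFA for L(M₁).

All states are reachable from the start state.
Initial partition by acceptance: {B,C,D} | {A}.
Split {B,C,D} by δ(·,0) → {B,D} and {C}.
Split {B,D} by δ(·,1) → {B} and {D}.
Stable partition: {B} | {A} | {C} | {D} — 4 equivalence classes.

4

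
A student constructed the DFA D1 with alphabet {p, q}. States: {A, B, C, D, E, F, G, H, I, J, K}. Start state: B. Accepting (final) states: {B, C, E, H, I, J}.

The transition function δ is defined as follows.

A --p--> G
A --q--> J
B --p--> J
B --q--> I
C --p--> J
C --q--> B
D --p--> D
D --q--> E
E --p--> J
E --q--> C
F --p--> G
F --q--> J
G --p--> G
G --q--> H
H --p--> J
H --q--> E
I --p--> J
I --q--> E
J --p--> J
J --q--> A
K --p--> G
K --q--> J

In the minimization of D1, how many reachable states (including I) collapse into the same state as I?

Reachable states from the start: {A,B,C,E,G,H,I,J}. Unreachable: {D,F,K} — drop them.
P0 = {B,C,E,H,I,J} | {A,G}.
On input q, block {B,C,E,H,I,J} splits into {B,C,E,H,I} and {J}.
Split {A,G} by δ(·,q) → {A} and {G}.
No further refinement is possible. Final partition (4 blocks): {B,C,E,H,I} | {A} | {J} | {G}.
State I belongs to the block {B,C,E,H,I}, which has 5 states.

5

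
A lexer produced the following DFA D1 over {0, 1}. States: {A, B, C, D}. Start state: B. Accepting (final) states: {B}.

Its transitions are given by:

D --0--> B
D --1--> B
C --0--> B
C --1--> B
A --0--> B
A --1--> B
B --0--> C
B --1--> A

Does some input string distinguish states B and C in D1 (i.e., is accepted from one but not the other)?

States {D} cannot be reached from the start state, so discard them.
Initial partition by acceptance: {B} | {A,C}.
Stable partition: {B} | {A,C} — 2 equivalence classes.
B and C end up in different blocks, so they are distinguishable. For instance, the string 'ε' is accepted from only B.

Yes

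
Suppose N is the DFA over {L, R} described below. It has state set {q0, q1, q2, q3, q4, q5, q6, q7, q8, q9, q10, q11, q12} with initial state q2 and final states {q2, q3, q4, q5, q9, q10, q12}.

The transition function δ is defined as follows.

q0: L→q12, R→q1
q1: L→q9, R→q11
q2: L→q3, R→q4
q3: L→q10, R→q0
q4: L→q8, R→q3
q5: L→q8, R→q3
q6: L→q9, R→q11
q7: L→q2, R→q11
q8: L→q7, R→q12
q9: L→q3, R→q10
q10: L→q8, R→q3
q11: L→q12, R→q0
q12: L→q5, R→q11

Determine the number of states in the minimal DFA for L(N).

8

Reachable states from the start: {q0,q1,q2,q3,q4,q5,q7,q8,q9,q10,q11,q12}. Unreachable: {q6} — drop them.
P0 = {q2,q3,q4,q5,q9,q10,q12} | {q0,q1,q7,q8,q11}.
Split {q2,q3,q4,q5,q9,q10,q12} by δ(·,L) → {q2,q3,q9,q12} and {q4,q5,q10}.
Refine {q2,q3,q9,q12} on symbol L: members go to different blocks, giving {q2,q9} and {q3,q12}.
On input L, block {q0,q1,q7,q8,q11} splits into {q0,q11} and {q1,q7} and {q8}.
Split {q0,q11} by δ(·,R) → {q0} and {q11}.
Split {q3,q12} by δ(·,R) → {q3} and {q12}.
The partition is now stable with 8 blocks: {q2,q9} | {q0} | {q4,q5,q10} | {q3} | {q1,q7} | {q8} | {q11} | {q12}.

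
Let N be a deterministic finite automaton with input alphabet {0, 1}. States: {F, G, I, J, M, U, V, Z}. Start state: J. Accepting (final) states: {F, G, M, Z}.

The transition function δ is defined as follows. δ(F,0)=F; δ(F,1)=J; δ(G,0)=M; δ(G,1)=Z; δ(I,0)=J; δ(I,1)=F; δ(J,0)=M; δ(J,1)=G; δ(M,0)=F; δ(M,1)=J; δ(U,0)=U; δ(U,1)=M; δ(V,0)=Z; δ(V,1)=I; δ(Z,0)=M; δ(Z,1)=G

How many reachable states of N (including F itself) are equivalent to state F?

States {I,U,V} cannot be reached from the start state, so discard them.
Start with accepting vs non-accepting: {F,G,M,Z} | {J}.
Refine {F,G,M,Z} on symbol 1: members go to different blocks, giving {F,M} and {G,Z}.
Stable partition: {F,M} | {J} | {G,Z} — 3 equivalence classes.
The equivalence class containing F is {F,M}, of size 2.

2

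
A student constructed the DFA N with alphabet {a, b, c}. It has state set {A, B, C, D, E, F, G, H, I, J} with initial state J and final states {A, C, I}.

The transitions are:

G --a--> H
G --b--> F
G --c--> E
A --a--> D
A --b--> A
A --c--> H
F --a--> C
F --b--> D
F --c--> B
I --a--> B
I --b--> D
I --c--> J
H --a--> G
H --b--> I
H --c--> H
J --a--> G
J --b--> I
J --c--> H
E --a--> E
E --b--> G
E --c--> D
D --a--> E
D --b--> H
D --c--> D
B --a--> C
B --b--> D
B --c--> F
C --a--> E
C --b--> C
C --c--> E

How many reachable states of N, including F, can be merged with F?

2

First remove the unreachable states {A}; 9 states remain.
P0 = {C,I} | {B,D,E,F,G,H,J}.
Split {C,I} by δ(·,b) → {C} and {I}.
Refine {B,D,E,F,G,H,J} on symbol a: members go to different blocks, giving {D,E,G,H,J} and {B,F}.
Split {D,E,G,H,J} by δ(·,b) → {D,E} and {H,J} and {G}.
On input b, block {D,E} splits into {D} and {E}.
Stable partition: {C} | {D} | {I} | {B,F} | {H,J} | {G} | {E} — 7 equivalence classes.
The equivalence class containing F is {B,F}, of size 2.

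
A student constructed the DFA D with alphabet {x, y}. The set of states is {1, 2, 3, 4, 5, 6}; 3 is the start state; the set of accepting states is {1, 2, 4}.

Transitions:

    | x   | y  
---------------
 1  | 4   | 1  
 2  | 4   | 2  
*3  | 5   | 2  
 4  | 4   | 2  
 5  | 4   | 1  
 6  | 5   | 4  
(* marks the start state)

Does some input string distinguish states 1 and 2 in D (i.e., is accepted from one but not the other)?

No

First remove the unreachable states {6}; 5 states remain.
P0 = {1,2,4} | {3,5}.
Split {3,5} by δ(·,x) → {3} and {5}.
Stable partition: {1,2,4} | {3} | {5} — 3 equivalence classes.
1 and 2 lie in the same block of the stable partition, so they are equivalent — no string distinguishes them.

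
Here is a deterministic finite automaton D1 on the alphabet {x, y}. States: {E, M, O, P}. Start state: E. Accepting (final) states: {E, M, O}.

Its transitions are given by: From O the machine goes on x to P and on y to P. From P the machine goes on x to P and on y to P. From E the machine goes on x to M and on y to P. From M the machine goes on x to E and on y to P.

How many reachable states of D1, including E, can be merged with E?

States {O} cannot be reached from the start state, so discard them.
Start with accepting vs non-accepting: {E,M} | {P}.
The partition is now stable with 2 blocks: {E,M} | {P}.
The equivalence class containing E is {E,M}, of size 2.

2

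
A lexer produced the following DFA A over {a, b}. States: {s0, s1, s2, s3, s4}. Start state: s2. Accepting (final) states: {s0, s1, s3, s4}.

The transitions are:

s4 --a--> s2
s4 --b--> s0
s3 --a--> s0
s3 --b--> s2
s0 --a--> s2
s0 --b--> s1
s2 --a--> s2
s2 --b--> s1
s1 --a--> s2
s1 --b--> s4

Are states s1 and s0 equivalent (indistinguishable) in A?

Yes

First remove the unreachable states {s3}; 4 states remain.
P0 = {s0,s1,s4} | {s2}.
The partition is now stable with 2 blocks: {s0,s1,s4} | {s2}.
s1 and s0 lie in the same block of the stable partition, so they are equivalent — no string distinguishes them.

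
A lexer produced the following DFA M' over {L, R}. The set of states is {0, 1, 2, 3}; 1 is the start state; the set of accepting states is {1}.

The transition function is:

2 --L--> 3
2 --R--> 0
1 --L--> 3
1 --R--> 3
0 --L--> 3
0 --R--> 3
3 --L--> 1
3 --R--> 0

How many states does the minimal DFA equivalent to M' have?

3

First remove the unreachable states {2}; 3 states remain.
Initial partition by acceptance: {1} | {0,3}.
Refine {0,3} on symbol L: members go to different blocks, giving {0} and {3}.
No further refinement is possible. Final partition (3 blocks): {1} | {0} | {3}.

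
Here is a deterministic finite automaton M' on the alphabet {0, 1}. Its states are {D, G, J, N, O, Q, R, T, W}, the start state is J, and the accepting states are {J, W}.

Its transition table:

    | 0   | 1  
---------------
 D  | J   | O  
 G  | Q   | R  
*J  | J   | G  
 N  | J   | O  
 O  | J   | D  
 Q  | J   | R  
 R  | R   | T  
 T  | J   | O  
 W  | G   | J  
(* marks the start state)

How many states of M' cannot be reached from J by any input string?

2

Starting at J and following transitions, the reachable set is {D, G, J, O, Q, R, T}. That leaves N, W unreachable — 2 in total.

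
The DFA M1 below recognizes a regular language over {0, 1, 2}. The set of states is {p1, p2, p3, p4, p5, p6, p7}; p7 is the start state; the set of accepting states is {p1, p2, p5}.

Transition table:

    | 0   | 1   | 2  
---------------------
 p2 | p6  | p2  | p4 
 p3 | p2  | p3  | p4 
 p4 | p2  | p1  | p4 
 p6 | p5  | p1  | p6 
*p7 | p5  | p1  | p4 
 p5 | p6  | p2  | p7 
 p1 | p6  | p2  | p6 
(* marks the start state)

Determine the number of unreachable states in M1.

1

BFS from p7 reaches {p1, p2, p4, p5, p6, p7}; the 1 state(s) p3 are never visited.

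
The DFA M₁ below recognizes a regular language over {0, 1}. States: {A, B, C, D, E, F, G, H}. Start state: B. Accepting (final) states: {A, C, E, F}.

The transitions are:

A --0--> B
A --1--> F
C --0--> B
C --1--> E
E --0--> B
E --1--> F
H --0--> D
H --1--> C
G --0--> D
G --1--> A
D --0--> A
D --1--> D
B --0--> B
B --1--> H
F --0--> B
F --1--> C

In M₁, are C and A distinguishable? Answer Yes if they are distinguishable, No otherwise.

No

First remove the unreachable states {G}; 7 states remain.
Initial partition by acceptance: {A,C,E,F} | {B,D,H}.
On input 0, block {B,D,H} splits into {B,H} and {D}.
On input 0, block {B,H} splits into {B} and {H}.
Stable partition: {A,C,E,F} | {B} | {D} | {H} — 4 equivalence classes.
C and A lie in the same block of the stable partition, so they are equivalent — no string distinguishes them.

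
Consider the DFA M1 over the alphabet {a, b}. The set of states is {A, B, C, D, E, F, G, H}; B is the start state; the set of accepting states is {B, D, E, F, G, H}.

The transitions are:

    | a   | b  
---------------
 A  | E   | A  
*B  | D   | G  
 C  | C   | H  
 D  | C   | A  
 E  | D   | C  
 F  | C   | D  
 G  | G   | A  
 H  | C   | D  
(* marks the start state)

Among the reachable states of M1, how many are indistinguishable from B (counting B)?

States {F} cannot be reached from the start state, so discard them.
Start with accepting vs non-accepting: {B,D,E,G,H} | {A,C}.
Refine {B,D,E,G,H} on symbol a: members go to different blocks, giving {B,E,G} and {D,H}.
Split {B,E,G} by δ(·,a) → {B,E} and {G}.
Refine {B,E} on symbol b: members go to different blocks, giving {B} and {E}.
Split {A,C} by δ(·,a) → {A} and {C}.
Split {D,H} by δ(·,b) → {D} and {H}.
Stable partition: {B} | {A} | {D} | {G} | {E} | {C} | {H} — 7 equivalence classes.
State B belongs to the block {B}, which has 1 states.

1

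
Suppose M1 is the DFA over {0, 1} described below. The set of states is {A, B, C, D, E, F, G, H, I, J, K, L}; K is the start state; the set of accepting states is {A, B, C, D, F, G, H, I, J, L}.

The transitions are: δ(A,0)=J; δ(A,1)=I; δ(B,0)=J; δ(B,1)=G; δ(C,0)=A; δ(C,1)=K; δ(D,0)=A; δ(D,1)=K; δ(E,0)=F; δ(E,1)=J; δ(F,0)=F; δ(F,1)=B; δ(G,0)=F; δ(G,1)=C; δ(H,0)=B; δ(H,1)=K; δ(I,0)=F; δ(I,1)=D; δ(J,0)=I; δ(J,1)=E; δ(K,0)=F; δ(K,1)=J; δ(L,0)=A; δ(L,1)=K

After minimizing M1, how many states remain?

6

First remove the unreachable states {H,L}; 10 states remain.
Initial partition by acceptance: {A,B,C,D,F,G,I,J} | {E,K}.
On input 1, block {A,B,C,D,F,G,I,J} splits into {A,B,F,G,I} and {C,D,J}.
Refine {A,B,F,G,I} on symbol 0: members go to different blocks, giving {F,G,I} and {A,B}.
On input 1, block {F,G,I} splits into {G,I} and {F}.
On input 0, block {C,D,J} splits into {C,D} and {J}.
Stable partition: {G,I} | {E,K} | {C,D} | {A,B} | {F} | {J} — 6 equivalence classes.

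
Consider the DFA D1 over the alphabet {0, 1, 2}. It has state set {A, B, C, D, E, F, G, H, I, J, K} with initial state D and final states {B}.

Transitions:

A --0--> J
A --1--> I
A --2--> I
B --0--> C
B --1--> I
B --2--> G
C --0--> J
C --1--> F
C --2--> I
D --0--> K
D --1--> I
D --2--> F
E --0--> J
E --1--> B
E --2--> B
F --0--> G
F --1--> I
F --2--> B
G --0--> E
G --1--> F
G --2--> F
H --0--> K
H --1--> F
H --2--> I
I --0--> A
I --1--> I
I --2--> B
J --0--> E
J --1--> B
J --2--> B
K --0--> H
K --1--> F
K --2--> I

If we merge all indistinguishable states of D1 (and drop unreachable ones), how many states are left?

5

All states are reachable from the start state.
Start with accepting vs non-accepting: {B} | {A,C,D,E,F,G,H,I,J,K}.
Refine {A,C,D,E,F,G,H,I,J,K} on symbol 1: members go to different blocks, giving {A,C,D,F,G,H,I,K} and {E,J}.
On input 0, block {A,C,D,F,G,H,I,K} splits into {D,F,H,I,K} and {A,C,G}.
Split {D,F,H,I,K} by δ(·,0) → {D,H,K} and {F,I}.
No further refinement is possible. Final partition (5 blocks): {B} | {D,H,K} | {E,J} | {A,C,G} | {F,I}.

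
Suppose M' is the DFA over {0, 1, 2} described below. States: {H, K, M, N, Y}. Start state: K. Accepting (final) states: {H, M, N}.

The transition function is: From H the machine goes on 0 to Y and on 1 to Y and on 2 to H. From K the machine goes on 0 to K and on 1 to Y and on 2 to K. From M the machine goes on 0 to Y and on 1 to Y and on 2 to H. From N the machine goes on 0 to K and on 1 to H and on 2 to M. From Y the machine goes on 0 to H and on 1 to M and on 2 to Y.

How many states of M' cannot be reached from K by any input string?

No path from K leads to N; the other 4 states are all reachable.

1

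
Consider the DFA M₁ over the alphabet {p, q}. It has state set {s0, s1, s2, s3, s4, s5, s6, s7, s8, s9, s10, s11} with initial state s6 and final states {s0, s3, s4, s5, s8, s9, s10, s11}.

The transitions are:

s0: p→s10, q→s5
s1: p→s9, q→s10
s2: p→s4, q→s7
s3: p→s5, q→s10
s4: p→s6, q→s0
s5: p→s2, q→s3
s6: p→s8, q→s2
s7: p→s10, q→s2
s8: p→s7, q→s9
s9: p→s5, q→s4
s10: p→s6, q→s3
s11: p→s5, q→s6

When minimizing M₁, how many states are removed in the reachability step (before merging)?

2

Starting at s6 and following transitions, the reachable set is {s0, s2, s3, s4, s5, s6, s7, s8, s9, s10}. That leaves s1, s11 unreachable — 2 in total.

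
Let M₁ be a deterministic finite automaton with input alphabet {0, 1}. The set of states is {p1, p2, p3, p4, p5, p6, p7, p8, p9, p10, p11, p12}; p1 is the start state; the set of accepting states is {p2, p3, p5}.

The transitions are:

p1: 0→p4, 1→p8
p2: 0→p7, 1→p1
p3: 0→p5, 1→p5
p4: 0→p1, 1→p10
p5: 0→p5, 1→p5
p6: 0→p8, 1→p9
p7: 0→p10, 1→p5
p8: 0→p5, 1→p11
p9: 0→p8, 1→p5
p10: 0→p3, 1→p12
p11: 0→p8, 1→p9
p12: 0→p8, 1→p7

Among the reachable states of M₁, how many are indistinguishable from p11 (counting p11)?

2

First remove the unreachable states {p2,p6}; 10 states remain.
Initial partition by acceptance: {p3,p5} | {p1,p4,p7,p8,p9,p10,p11,p12}.
On input 0, block {p1,p4,p7,p8,p9,p10,p11,p12} splits into {p1,p4,p7,p9,p11,p12} and {p8,p10}.
On input 0, block {p1,p4,p7,p9,p11,p12} splits into {p7,p9,p11,p12} and {p1,p4}.
Refine {p7,p9,p11,p12} on symbol 1: members go to different blocks, giving {p7,p9} and {p11,p12}.
The partition is now stable with 5 blocks: {p3,p5} | {p7,p9} | {p8,p10} | {p1,p4} | {p11,p12}.
State p11 belongs to the block {p11,p12}, which has 2 states.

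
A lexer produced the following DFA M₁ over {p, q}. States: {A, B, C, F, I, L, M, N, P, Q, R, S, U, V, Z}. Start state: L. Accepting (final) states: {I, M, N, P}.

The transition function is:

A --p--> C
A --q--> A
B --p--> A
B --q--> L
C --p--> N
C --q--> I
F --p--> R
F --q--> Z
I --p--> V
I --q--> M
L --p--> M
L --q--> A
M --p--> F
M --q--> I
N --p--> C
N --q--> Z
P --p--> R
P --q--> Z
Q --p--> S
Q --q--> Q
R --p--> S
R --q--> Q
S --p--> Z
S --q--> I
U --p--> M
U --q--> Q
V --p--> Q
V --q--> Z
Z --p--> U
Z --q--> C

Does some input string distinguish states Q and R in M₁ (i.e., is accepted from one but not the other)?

Reachable states from the start: {A,C,F,I,L,M,N,Q,R,S,U,V,Z}. Unreachable: {B,P} — drop them.
Start with accepting vs non-accepting: {I,M,N} | {A,C,F,L,Q,R,S,U,V,Z}.
On input q, block {I,M,N} splits into {I,M} and {N}.
On input p, block {A,C,F,L,Q,R,S,U,V,Z} splits into {A,F,Q,R,S,V,Z} and {L,U} and {C}.
Split {A,F,Q,R,S,V,Z} by δ(·,p) → {F,Q,R,S,V} and {A} and {Z}.
On input p, block {F,Q,R,S,V} splits into {F,Q,R,V} and {S}.
Refine {F,Q,R,V} on symbol p: members go to different blocks, giving {Q,R} and {F,V}.
Refine {L,U} on symbol q: members go to different blocks, giving {L} and {U}.
No further refinement is possible. Final partition (10 blocks): {I,M} | {Q,R} | {N} | {L} | {C} | {A} | {Z} | {S} | {F,V} | {U}.
Q and R lie in the same block of the stable partition, so they are equivalent — no string distinguishes them.

No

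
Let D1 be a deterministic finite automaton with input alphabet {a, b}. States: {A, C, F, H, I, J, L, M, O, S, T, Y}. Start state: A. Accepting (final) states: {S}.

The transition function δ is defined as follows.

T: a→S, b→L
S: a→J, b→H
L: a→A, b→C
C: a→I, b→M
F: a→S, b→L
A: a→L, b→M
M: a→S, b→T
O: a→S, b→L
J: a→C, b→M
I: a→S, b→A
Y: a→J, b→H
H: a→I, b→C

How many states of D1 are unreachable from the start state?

3

No path from A leads to F, O, Y; the other 9 states are all reachable.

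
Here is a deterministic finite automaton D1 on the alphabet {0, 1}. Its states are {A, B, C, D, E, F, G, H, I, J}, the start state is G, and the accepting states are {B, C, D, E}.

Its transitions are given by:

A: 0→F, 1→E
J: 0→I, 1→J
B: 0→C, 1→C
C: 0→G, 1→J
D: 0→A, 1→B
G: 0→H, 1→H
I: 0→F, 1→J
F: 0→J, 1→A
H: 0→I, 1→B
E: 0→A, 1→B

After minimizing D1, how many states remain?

First remove the unreachable states {D}; 9 states remain.
P0 = {B,C,E} | {A,F,G,H,I,J}.
Refine {B,C,E} on symbol 0: members go to different blocks, giving {C,E} and {B}.
Split {C,E} by δ(·,1) → {C} and {E}.
Refine {A,F,G,H,I,J} on symbol 1: members go to different blocks, giving {F,G,I,J} and {A} and {H}.
On input 0, block {F,G,I,J} splits into {F,I,J} and {G}.
Refine {F,I,J} on symbol 1: members go to different blocks, giving {I,J} and {F}.
Refine {I,J} on symbol 0: members go to different blocks, giving {I} and {J}.
No further refinement is possible. Final partition (9 blocks): {C} | {I} | {B} | {E} | {A} | {H} | {G} | {F} | {J}.

9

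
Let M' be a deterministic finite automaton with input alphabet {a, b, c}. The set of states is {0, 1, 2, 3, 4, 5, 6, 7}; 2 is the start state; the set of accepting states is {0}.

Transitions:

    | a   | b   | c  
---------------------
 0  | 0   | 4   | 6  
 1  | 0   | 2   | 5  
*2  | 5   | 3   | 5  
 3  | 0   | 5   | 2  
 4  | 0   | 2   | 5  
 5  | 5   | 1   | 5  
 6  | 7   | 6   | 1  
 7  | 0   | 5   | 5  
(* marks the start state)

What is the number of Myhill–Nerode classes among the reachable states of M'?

All states are reachable from the start state.
Start with accepting vs non-accepting: {0} | {1,2,3,4,5,6,7}.
Split {1,2,3,4,5,6,7} by δ(·,a) → {1,3,4,7} and {2,5,6}.
Split {2,5,6} by δ(·,a) → {2,5} and {6}.
No further refinement is possible. Final partition (4 blocks): {0} | {1,3,4,7} | {2,5} | {6}.

4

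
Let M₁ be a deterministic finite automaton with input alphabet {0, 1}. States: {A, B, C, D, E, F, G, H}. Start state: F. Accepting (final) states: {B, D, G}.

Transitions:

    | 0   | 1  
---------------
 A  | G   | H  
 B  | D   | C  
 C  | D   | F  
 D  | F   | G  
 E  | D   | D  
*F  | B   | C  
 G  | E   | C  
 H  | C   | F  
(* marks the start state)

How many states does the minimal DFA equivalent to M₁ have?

6

States {A,H} cannot be reached from the start state, so discard them.
Start with accepting vs non-accepting: {B,D,G} | {C,E,F}.
Refine {B,D,G} on symbol 0: members go to different blocks, giving {D,G} and {B}.
Split {D,G} by δ(·,1) → {D} and {G}.
Split {C,E,F} by δ(·,0) → {C,E} and {F}.
Split {C,E} by δ(·,1) → {C} and {E}.
Stable partition: {D} | {C} | {B} | {G} | {F} | {E} — 6 equivalence classes.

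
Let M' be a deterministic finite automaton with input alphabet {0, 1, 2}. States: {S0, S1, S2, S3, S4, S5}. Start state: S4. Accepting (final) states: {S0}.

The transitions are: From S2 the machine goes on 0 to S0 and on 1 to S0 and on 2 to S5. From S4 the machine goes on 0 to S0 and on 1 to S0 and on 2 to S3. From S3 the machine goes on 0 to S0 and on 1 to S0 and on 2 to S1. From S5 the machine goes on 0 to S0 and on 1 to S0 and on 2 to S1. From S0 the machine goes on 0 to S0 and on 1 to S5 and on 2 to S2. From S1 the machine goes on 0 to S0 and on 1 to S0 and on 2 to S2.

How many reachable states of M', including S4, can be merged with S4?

Initial partition by acceptance: {S0} | {S1,S2,S3,S4,S5}.
Stable partition: {S0} | {S1,S2,S3,S4,S5} — 2 equivalence classes.
The equivalence class containing S4 is {S1,S2,S3,S4,S5}, of size 5.

5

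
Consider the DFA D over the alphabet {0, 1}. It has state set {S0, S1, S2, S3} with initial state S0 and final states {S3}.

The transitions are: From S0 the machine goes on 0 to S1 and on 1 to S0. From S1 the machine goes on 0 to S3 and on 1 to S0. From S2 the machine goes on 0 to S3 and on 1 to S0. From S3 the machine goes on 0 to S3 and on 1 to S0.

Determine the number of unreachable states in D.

No path from S0 leads to S2; the other 3 states are all reachable.

1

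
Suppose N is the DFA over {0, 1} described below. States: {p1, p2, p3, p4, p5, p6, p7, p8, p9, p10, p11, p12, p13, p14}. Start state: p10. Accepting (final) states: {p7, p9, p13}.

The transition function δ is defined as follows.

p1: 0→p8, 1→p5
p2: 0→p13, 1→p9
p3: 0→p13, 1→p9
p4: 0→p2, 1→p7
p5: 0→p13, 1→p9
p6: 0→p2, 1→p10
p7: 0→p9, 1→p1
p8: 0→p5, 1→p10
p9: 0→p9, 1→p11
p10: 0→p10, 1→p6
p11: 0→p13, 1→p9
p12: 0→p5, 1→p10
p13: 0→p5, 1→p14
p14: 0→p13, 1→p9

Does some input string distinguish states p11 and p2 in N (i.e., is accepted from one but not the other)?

States {p1,p3,p4,p7,p8,p12} cannot be reached from the start state, so discard them.
P0 = {p9,p13} | {p2,p5,p6,p10,p11,p14}.
Refine {p9,p13} on symbol 0: members go to different blocks, giving {p9} and {p13}.
Refine {p2,p5,p6,p10,p11,p14} on symbol 0: members go to different blocks, giving {p2,p5,p11,p14} and {p6,p10}.
On input 0, block {p6,p10} splits into {p6} and {p10}.
The partition is now stable with 5 blocks: {p9} | {p2,p5,p11,p14} | {p13} | {p6} | {p10}.
p11 and p2 lie in the same block of the stable partition, so they are equivalent — no string distinguishes them.

No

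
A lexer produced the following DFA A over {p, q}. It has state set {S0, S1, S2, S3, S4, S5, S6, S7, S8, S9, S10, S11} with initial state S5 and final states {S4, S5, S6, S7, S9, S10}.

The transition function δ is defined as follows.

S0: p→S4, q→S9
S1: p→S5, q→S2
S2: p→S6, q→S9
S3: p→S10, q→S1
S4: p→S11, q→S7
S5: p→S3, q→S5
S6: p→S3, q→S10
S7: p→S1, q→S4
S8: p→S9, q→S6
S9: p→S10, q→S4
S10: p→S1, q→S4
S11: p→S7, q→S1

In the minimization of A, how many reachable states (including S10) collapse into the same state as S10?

First remove the unreachable states {S0,S8}; 10 states remain.
Start with accepting vs non-accepting: {S4,S5,S6,S7,S9,S10} | {S1,S2,S3,S11}.
Split {S4,S5,S6,S7,S9,S10} by δ(·,p) → {S4,S5,S6,S7,S10} and {S9}.
On input q, block {S1,S2,S3,S11} splits into {S1,S3,S11} and {S2}.
On input q, block {S1,S3,S11} splits into {S3,S11} and {S1}.
Refine {S4,S5,S6,S7,S10} on symbol p: members go to different blocks, giving {S4,S5,S6} and {S7,S10}.
Refine {S4,S5,S6} on symbol q: members go to different blocks, giving {S4,S6} and {S5}.
Stable partition: {S4,S6} | {S3,S11} | {S9} | {S2} | {S1} | {S7,S10} | {S5} — 7 equivalence classes.
State S10 belongs to the block {S7,S10}, which has 2 states.

2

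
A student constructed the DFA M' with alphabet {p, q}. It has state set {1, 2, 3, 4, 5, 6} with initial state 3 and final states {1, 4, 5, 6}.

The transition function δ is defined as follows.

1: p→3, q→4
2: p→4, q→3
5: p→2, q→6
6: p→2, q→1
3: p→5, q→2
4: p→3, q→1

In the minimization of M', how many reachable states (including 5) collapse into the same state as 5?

Initial partition by acceptance: {1,4,5,6} | {2,3}.
The partition is now stable with 2 blocks: {1,4,5,6} | {2,3}.
State 5 belongs to the block {1,4,5,6}, which has 4 states.

4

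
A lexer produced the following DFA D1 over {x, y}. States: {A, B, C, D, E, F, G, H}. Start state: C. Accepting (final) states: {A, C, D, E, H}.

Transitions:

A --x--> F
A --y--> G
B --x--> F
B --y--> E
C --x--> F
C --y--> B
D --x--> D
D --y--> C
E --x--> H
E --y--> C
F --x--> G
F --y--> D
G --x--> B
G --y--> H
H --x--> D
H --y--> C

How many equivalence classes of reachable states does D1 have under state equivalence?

3

Reachable states from the start: {B,C,D,E,F,G,H}. Unreachable: {A} — drop them.
P0 = {C,D,E,H} | {B,F,G}.
Split {C,D,E,H} by δ(·,x) → {D,E,H} and {C}.
The partition is now stable with 3 blocks: {D,E,H} | {B,F,G} | {C}.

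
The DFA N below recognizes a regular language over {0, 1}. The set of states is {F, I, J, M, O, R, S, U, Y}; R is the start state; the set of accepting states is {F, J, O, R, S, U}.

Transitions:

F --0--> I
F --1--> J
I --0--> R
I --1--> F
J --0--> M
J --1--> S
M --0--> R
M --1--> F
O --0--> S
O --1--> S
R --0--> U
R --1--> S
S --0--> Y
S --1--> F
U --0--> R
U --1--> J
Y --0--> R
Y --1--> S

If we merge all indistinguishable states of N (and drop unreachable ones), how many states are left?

3

First remove the unreachable states {O}; 8 states remain.
P0 = {F,J,R,S,U} | {I,M,Y}.
Split {F,J,R,S,U} by δ(·,0) → {F,J,S} and {R,U}.
The partition is now stable with 3 blocks: {F,J,S} | {I,M,Y} | {R,U}.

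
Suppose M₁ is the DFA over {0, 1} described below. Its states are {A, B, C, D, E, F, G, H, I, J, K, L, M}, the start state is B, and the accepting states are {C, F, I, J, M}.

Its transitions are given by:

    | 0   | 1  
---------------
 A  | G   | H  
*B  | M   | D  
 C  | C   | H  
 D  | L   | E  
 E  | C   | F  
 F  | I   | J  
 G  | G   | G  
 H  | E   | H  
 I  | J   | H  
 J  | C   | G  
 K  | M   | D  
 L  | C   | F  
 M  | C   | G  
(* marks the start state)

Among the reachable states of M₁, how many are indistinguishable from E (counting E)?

2

Reachable states from the start: {B,C,D,E,F,G,H,I,J,L,M}. Unreachable: {A,K} — drop them.
Initial partition by acceptance: {C,F,I,J,M} | {B,D,E,G,H,L}.
Refine {C,F,I,J,M} on symbol 1: members go to different blocks, giving {C,I,J,M} and {F}.
Split {B,D,E,G,H,L} by δ(·,0) → {B,E,L} and {D,G,H}.
Refine {B,E,L} on symbol 1: members go to different blocks, giving {E,L} and {B}.
Split {D,G,H} by δ(·,0) → {D,H} and {G}.
On input 1, block {C,I,J,M} splits into {C,I} and {J,M}.
Split {C,I} by δ(·,0) → {C} and {I}.
On input 1, block {D,H} splits into {D} and {H}.
The partition is now stable with 9 blocks: {C} | {E,L} | {F} | {D} | {B} | {G} | {J,M} | {I} | {H}.
The equivalence class containing E is {E,L}, of size 2.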